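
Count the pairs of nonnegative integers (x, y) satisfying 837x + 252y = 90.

0

gcd(837, 252) = 9.
By Bézout, 837·(-3) + 252·(10) = 9.
One solution: (26, -86).
General: x = 26 + 28t, y = -86 - 93t.
x ≥ 0 ⇒ t ≥ 0; y ≥ 0 ⇒ t ≤ -1. So t ∈ [0, -1]: 0 solutions.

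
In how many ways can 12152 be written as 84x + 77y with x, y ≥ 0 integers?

gcd(84, 77) = 7  (84 = 1*77 + 7, 77 = 11*7).
Back-substituting, 84*(1) + 77*(-1) = 7.
Scale by 1736: one solution is (1736, -1736). Reduce x mod 11: (9, 148).
General: x = 9 + 11t, y = 148 - 12t.
x ≥ 0 ⇒ t ≥ 0; y ≥ 0 ⇒ t ≤ 12. So t ∈ [0, 12]: 13 solutions.

13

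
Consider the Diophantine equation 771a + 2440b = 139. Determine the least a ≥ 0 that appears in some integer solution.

1649

gcd(2440, 771):
  2440 = 3×771 + 127
  771 = 6×127 + 9
  127 = 14×9 + 1
  9 = 9×1
so gcd(2440, 771) = 1.
1 divides 139, so solutions exist.
Back-substitute for Bézout coefficients:
  1 = 127 - 14×9
  ... = 771×(-269) + 2440×(85)
Scale by 139/1 = 139: (a₀, b₀) = (-37391, 11815).
General solution: a = -37391 + 2440t, b = 11815 - 771t for integer t.
a ≥ 0: smallest is -37391 mod 2440 = 1649 (at t = 16), with b = -521.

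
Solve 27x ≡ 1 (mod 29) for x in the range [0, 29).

14

gcd(29, 27):
  29 = 1·27 + 2
  27 = 13·2 + 1
  2 = 2·1
so gcd(29, 27) = 1.
Back-substitute for Bézout coefficients:
  1 = 27 - 13·2
  ... = 27·(14) + 29·(-13)
So 27·14 ≡ 1 (mod 29), and 14 mod 29 = 14.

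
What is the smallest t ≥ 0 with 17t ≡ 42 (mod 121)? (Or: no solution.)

gcd(121, 17):
  121 = 7·17 + 2
  17 = 8·2 + 1
  2 = 2·1
so gcd(121, 17) = 1.
1 divides 42, so solutions exist.
Back-substitute for Bézout coefficients:
  1 = 17 - 8·2
  ... = 17·(57) + 121·(-8)
So 17·(57) ≡ 1 (mod 121); multiply by 42: t ≡ 2394 (mod 121).
Smallest nonnegative: t = 2394 mod 121 = 95.

95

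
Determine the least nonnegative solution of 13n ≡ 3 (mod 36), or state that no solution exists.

gcd(36, 13) = 1.
1 divides 3, so solutions exist.
By Bézout, 13*(-11) + 36*(4) = 1.
So 13*(-11) ≡ 1 (mod 36); multiply by 3: n ≡ -33 (mod 36).
Smallest nonnegative: n = -33 mod 36 = 3.

3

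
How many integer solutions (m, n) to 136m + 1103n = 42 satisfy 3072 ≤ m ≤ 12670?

8

gcd(1103, 136):
  1103 = 8*136 + 15
  136 = 9*15 + 1
  15 = 15*1
so gcd(1103, 136) = 1.
Back-substitute for Bézout coefficients:
  1 = 136 - 9*15
  ... = 136*(73) + 1103*(-9)
Scale by 42: particular solution (3066, -378); reduce m mod 1103: (860, -106).
General solution: m = 860 + 1103t, n = -106 - 136t for integer t.
3072 ≤ 860 + 1103t ≤ 12670 gives t ∈ [3, 10], which is 8 values.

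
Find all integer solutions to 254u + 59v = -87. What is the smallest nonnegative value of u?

5

gcd(254, 59):
  254 = 4·59 + 18
  59 = 3·18 + 5
  18 = 3·5 + 3
  5 = 1·3 + 2
  3 = 1·2 + 1
  2 = 2·1
so gcd(254, 59) = 1.
1 divides -87, so solutions exist.
Back-substitute for Bézout coefficients:
  1 = 3 - 1·2
  ... = 254·(23) + 59·(-99)
Scale by -87/1 = -87: (u₀, v₀) = (-2001, 8613).
General solution: u = -2001 + 59t, v = 8613 - 254t for integer t.
u ≥ 0: smallest is -2001 mod 59 = 5 (at t = 34), with v = -23.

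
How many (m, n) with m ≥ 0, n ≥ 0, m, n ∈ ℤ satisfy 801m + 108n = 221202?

gcd(801, 108) = 9  (801 = 7*108 + 45, 108 = 2*45 + 18, 45 = 2*18 + 9, 18 = 2*9).
Back-substituting, 801*(5) + 108*(-37) = 9.
Scale by 24578: one solution is (122890, -909386). Reduce m mod 12: (10, 1974).
General: m = 10 + 12t, n = 1974 - 89t.
m ≥ 0 ⇒ t ≥ 0; n ≥ 0 ⇒ t ≤ 22. So t ∈ [0, 22]: 23 solutions.

23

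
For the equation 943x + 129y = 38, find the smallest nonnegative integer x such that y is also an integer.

59

gcd(943, 129) = 1.
1 divides 38, so solutions exist.
By Bézout, 943×(-29) + 129×(212) = 1.
Scale by 38/1 = 38: (x₀, y₀) = (-1102, 8056).
General solution: x = -1102 + 129t, y = 8056 - 943t for integer t.
x ≥ 0: smallest is -1102 mod 129 = 59 (at t = 9), with y = -431.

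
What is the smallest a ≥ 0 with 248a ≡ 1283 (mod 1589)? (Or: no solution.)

gcd(1589, 248) = 1  (1589 = 6·248 + 101, 248 = 2·101 + 46, 101 = 2·46 + 9, 46 = 5·9 + 1, 9 = 9·1).
1 divides 1283, so solutions exist.
Back-substituting, 248·(173) + 1589·(-27) = 1.
So 248·(173) ≡ 1 (mod 1589); multiply by 1283: a ≡ 221959 (mod 1589).
Smallest nonnegative: a = 221959 mod 1589 = 1088.

1088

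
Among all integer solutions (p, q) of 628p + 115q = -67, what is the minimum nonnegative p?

66

gcd(628, 115) = 1  (628 = 5×115 + 53, 115 = 2×53 + 9, 53 = 5×9 + 8, 9 = 1×8 + 1, 8 = 8×1).
1 divides -67, so solutions exist.
Back-substituting, 628×(-13) + 115×(71) = 1.
Scale by -67/1 = -67: (p₀, q₀) = (871, -4757).
General solution: p = 871 + 115t, q = -4757 - 628t for integer t.
p ≥ 0: smallest is 871 mod 115 = 66 (at t = -7), with q = -361.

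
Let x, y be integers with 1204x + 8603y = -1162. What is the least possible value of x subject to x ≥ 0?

1128

gcd(8603, 1204) = 7  (8603 = 7·1204 + 175, 1204 = 6·175 + 154, 175 = 1·154 + 21, 154 = 7·21 + 7, 21 = 3·7).
7 divides -1162, so solutions exist.
Back-substituting, 1204·(393) + 8603·(-55) = 7.
Scale by -1162/7 = -166: (x₀, y₀) = (-65238, 9130).
General solution: x = -65238 + 1229t, y = 9130 - 172t for integer t.
x ≥ 0: smallest is -65238 mod 1229 = 1128 (at t = 54), with y = -158.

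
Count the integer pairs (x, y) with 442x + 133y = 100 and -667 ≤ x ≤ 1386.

gcd(442, 133) = 1  (442 = 3·133 + 43, 133 = 3·43 + 4, 43 = 10·4 + 3, 4 = 1·3 + 1, 3 = 3·1).
Back-substituting, 442·(-34) + 133·(113) = 1.
Scale by 100: particular solution (-3400, 11300); reduce x mod 133: (58, -192).
General solution: x = 58 + 133t, y = -192 - 442t for integer t.
-667 ≤ 58 + 133t ≤ 1386 gives t ∈ [-5, 9], which is 15 values.

15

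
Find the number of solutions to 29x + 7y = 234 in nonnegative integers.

1

gcd(29, 7) = 1  (29 = 4×7 + 1, 7 = 7×1).
Back-substituting, 29×(1) + 7×(-4) = 1.
Scale by 234: one solution is (234, -936). Reduce x mod 7: (3, 21).
General: x = 3 + 7t, y = 21 - 29t.
x ≥ 0 ⇒ t ≥ 0; y ≥ 0 ⇒ t ≤ 0. So t ∈ [0, 0]: 1 solution.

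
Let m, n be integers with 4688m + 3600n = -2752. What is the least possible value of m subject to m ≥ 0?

gcd(4688, 3600) = 16  (4688 = 1×3600 + 1088, 3600 = 3×1088 + 336, 1088 = 3×336 + 80, 336 = 4×80 + 16, 80 = 5×16).
16 divides -2752, so solutions exist.
Back-substituting, 4688×(-43) + 3600×(56) = 16.
Scale by -2752/16 = -172: (m₀, n₀) = (7396, -9632).
General solution: m = 7396 + 225t, n = -9632 - 293t for integer t.
m ≥ 0: smallest is 7396 mod 225 = 196 (at t = -32), with n = -256.

196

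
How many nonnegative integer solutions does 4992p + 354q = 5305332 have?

18

gcd(4992, 354) = 6  (4992 = 14×354 + 36, 354 = 9×36 + 30, 36 = 1×30 + 6, 30 = 5×6).
Back-substituting, 4992×(10) + 354×(-141) = 6.
Scale by 884222: one solution is (8842220, -124675302). Reduce p mod 59: (8, 14874).
General: p = 8 + 59t, q = 14874 - 832t.
p ≥ 0 ⇒ t ≥ 0; q ≥ 0 ⇒ t ≤ 17. So t ∈ [0, 17]: 18 solutions.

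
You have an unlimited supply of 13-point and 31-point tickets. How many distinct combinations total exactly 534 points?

1

Need nonnegative integers with 13j + 31k = 534.
gcd(13, 31) = 1, and 13·(12) + 31·(-5) = 1.
So (j₀, k₀) = (6408, -2670); general j = 6408 + 31t, k = -2670 - 13t.
j ≥ 0 ⇒ t ≥ -206; k ≥ 0 ⇒ t ≤ -206. That's 1 value of t.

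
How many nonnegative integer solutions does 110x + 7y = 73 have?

gcd(110, 7):
  110 = 15×7 + 5
  7 = 1×5 + 2
  5 = 2×2 + 1
  2 = 2×1
so gcd(110, 7) = 1.
Back-substitute for Bézout coefficients:
  1 = 5 - 2×2
  ... = 110×(3) + 7×(-47)
Scale by 73: one solution is (219, -3431). Reduce x mod 7: (2, -21).
General: x = 2 + 7t, y = -21 - 110t.
x ≥ 0 ⇒ t ≥ 0; y ≥ 0 ⇒ t ≤ -1. So t ∈ [0, -1]: 0 solutions.

0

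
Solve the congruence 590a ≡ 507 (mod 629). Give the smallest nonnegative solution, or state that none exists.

616

gcd(629, 590) = 1  (629 = 1·590 + 39, 590 = 15·39 + 5, 39 = 7·5 + 4, 5 = 1·4 + 1, 4 = 4·1).
1 divides 507, so solutions exist.
Back-substituting, 590·(129) + 629·(-121) = 1.
So 590·(129) ≡ 1 (mod 629); multiply by 507: a ≡ 65403 (mod 629).
Smallest nonnegative: a = 65403 mod 629 = 616.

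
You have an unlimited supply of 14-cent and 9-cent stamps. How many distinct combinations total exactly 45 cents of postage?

Need nonnegative integers with 14j + 9k = 45.
gcd(14, 9) = 1, and 14·(2) + 9·(-3) = 1.
So (j₀, k₀) = (90, -135); general j = 90 + 9t, k = -135 - 14t.
j ≥ 0 ⇒ t ≥ -10; k ≥ 0 ⇒ t ≤ -10. That's 1 value of t.

1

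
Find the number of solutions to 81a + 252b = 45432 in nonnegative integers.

gcd(252, 81) = 9  (252 = 3*81 + 9, 81 = 9*9).
Back-substituting, 81*(-3) + 252*(1) = 9.
Scale by 5048: one solution is (-15144, 5048). Reduce a mod 28: (4, 179).
General: a = 4 + 28t, b = 179 - 9t.
a ≥ 0 ⇒ t ≥ 0; b ≥ 0 ⇒ t ≤ 19. So t ∈ [0, 19]: 20 solutions.

20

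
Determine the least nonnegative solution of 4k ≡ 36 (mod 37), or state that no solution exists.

gcd(37, 4) = 1.
1 divides 36, so solutions exist.
By Bézout, 4×(-9) + 37×(1) = 1.
So 4×(-9) ≡ 1 (mod 37); multiply by 36: k ≡ -324 (mod 37).
Smallest nonnegative: k = -324 mod 37 = 9.

9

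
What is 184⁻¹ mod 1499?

gcd(1499, 184) = 1  (1499 = 8·184 + 27, 184 = 6·27 + 22, 27 = 1·22 + 5, 22 = 4·5 + 2, 5 = 2·2 + 1, 2 = 2·1).
Back-substituting, 184·(-611) + 1499·(75) = 1.
So 184·-611 ≡ 1 (mod 1499), and -611 mod 1499 = 888.

888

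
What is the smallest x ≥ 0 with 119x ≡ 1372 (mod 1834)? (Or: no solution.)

104

gcd(1834, 119) = 7  (1834 = 15×119 + 49, 119 = 2×49 + 21, 49 = 2×21 + 7, 21 = 3×7).
7 divides 1372, so solutions exist.
Back-substituting, 119×(-77) + 1834×(5) = 7.
So 119×(-77) ≡ 7 (mod 1834); multiply by 196: x ≡ -15092 (mod 262).
Smallest nonnegative: x = -15092 mod 262 = 104.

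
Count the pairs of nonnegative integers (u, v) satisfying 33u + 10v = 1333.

4

gcd(33, 10) = 1  (33 = 3*10 + 3, 10 = 3*3 + 1, 3 = 3*1).
Back-substituting, 33*(-3) + 10*(10) = 1.
Scale by 1333: one solution is (-3999, 13330). Reduce u mod 10: (1, 130).
General: u = 1 + 10t, v = 130 - 33t.
u ≥ 0 ⇒ t ≥ 0; v ≥ 0 ⇒ t ≤ 3. So t ∈ [0, 3]: 4 solutions.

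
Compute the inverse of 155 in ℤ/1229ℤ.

gcd(1229, 155) = 1.
By Bézout, 155*(-111) + 1229*(14) = 1.
So 155*-111 ≡ 1 (mod 1229), and -111 mod 1229 = 1118.

1118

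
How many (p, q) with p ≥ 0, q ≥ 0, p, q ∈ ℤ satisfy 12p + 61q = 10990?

15

gcd(61, 12) = 1  (61 = 5*12 + 1, 12 = 12*1).
Back-substituting, 12*(-5) + 61*(1) = 1.
Scale by 10990: one solution is (-54950, 10990). Reduce p mod 61: (11, 178).
General: p = 11 + 61t, q = 178 - 12t.
p ≥ 0 ⇒ t ≥ 0; q ≥ 0 ⇒ t ≤ 14. So t ∈ [0, 14]: 15 solutions.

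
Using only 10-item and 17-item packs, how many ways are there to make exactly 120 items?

1

Need nonnegative integers with 10j + 17k = 120.
gcd(10, 17) = 1, and 10·(-5) + 17·(3) = 1.
So (j₀, k₀) = (-600, 360); general j = -600 + 17t, k = 360 - 10t.
j ≥ 0 ⇒ t ≥ 36; k ≥ 0 ⇒ t ≤ 36. That's 1 value of t.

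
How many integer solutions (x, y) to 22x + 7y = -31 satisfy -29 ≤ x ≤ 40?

10

gcd(22, 7) = 1.
By Bézout, 22*(1) + 7*(-3) = 1.
Particular solution: (4, -17).
General solution: x = 4 + 7t, y = -17 - 22t for integer t.
-29 ≤ 4 + 7t ≤ 40 gives t ∈ [-4, 5], which is 10 values.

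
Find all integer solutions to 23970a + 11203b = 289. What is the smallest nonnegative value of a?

gcd(23970, 11203) = 17  (23970 = 2×11203 + 1564, 11203 = 7×1564 + 255, 1564 = 6×255 + 34, 255 = 7×34 + 17, 34 = 2×17).
17 divides 289, so solutions exist.
Back-substituting, 23970×(-308) + 11203×(659) = 17.
Scale by 289/17 = 17: (a₀, b₀) = (-5236, 11203).
General solution: a = -5236 + 659t, b = 11203 - 1410t for integer t.
a ≥ 0: smallest is -5236 mod 659 = 36 (at t = 8), with b = -77.

36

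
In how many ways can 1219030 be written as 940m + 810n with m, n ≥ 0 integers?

gcd(940, 810) = 10.
By Bézout, 940·(25) + 810·(-29) = 10.
One solution: (31, 1469).
General: m = 31 + 81t, n = 1469 - 94t.
m ≥ 0 ⇒ t ≥ 0; n ≥ 0 ⇒ t ≤ 15. So t ∈ [0, 15]: 16 solutions.

16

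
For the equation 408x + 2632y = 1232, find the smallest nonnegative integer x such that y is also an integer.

203

gcd(2632, 408):
  2632 = 6·408 + 184
  408 = 2·184 + 40
  184 = 4·40 + 24
  40 = 1·24 + 16
  24 = 1·16 + 8
  16 = 2·8
so gcd(2632, 408) = 8.
8 divides 1232, so solutions exist.
Back-substitute for Bézout coefficients:
  8 = 24 - 1·16
  ... = 408·(-129) + 2632·(20)
Scale by 1232/8 = 154: (x₀, y₀) = (-19866, 3080).
General solution: x = -19866 + 329t, y = 3080 - 51t for integer t.
x ≥ 0: smallest is -19866 mod 329 = 203 (at t = 61), with y = -31.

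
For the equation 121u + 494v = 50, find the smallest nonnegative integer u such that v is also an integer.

474

gcd(494, 121):
  494 = 4·121 + 10
  121 = 12·10 + 1
  10 = 10·1
so gcd(494, 121) = 1.
1 divides 50, so solutions exist.
Back-substitute for Bézout coefficients:
  1 = 121 - 12·10
  ... = 121·(49) + 494·(-12)
Scale by 50/1 = 50: (u₀, v₀) = (2450, -600).
General solution: u = 2450 + 494t, v = -600 - 121t for integer t.
u ≥ 0: smallest is 2450 mod 494 = 474 (at t = -4), with v = -116.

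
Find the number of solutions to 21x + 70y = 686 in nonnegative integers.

3

gcd(70, 21) = 7  (70 = 3*21 + 7, 21 = 3*7).
Back-substituting, 21*(-3) + 70*(1) = 7.
Scale by 98: one solution is (-294, 98). Reduce x mod 10: (6, 8).
General: x = 6 + 10t, y = 8 - 3t.
x ≥ 0 ⇒ t ≥ 0; y ≥ 0 ⇒ t ≤ 2. So t ∈ [0, 2]: 3 solutions.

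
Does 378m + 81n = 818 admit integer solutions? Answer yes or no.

gcd(378, 81):
  378 = 4·81 + 54
  81 = 1·54 + 27
  54 = 2·27
so gcd(378, 81) = 27.
27 does not divide 818 (remainder 8), so no integer solutions.

no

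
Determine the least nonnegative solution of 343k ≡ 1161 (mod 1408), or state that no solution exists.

927

gcd(1408, 343):
  1408 = 4×343 + 36
  343 = 9×36 + 19
  36 = 1×19 + 17
  19 = 1×17 + 2
  17 = 8×2 + 1
  2 = 2×1
so gcd(1408, 343) = 1.
1 divides 1161, so solutions exist.
Back-substitute for Bézout coefficients:
  1 = 17 - 8×2
  ... = 343×(-665) + 1408×(162)
So 343×(-665) ≡ 1 (mod 1408); multiply by 1161: k ≡ -772065 (mod 1408).
Smallest nonnegative: k = -772065 mod 1408 = 927.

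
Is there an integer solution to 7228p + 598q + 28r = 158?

gcd(7228, 598):
  7228 = 12·598 + 52
  598 = 11·52 + 26
  52 = 2·26
so gcd(7228, 598) = 26.
gcd(26, 28) = 2.
2 divides 158, so integer solutions exist.

yes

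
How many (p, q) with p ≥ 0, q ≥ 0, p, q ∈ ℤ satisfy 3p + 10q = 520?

gcd(10, 3):
  10 = 3×3 + 1
  3 = 3×1
so gcd(10, 3) = 1.
Back-substitute for Bézout coefficients:
  1 = 10 - 3×3
  ... = 3×(-3) + 10×(1)
Scale by 520: one solution is (-1560, 520). Reduce p mod 10: (0, 52).
General: p = 0 + 10t, q = 52 - 3t.
p ≥ 0 ⇒ t ≥ 0; q ≥ 0 ⇒ t ≤ 17. So t ∈ [0, 17]: 18 solutions.

18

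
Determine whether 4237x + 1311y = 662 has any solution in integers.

no

gcd(4237, 1311):
  4237 = 3·1311 + 304
  1311 = 4·304 + 95
  304 = 3·95 + 19
  95 = 5·19
so gcd(4237, 1311) = 19.
19 does not divide 662 (remainder 16), so no integer solutions.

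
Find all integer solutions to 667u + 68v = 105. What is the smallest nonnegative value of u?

gcd(667, 68) = 1.
1 divides 105, so solutions exist.
By Bézout, 667×(-21) + 68×(206) = 1.
Scale by 105/1 = 105: (u₀, v₀) = (-2205, 21630).
General solution: u = -2205 + 68t, v = 21630 - 667t for integer t.
u ≥ 0: smallest is -2205 mod 68 = 39 (at t = 33), with v = -381.

39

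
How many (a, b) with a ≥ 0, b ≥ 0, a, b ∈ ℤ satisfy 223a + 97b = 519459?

24

gcd(223, 97) = 1  (223 = 2·97 + 29, 97 = 3·29 + 10, 29 = 2·10 + 9, 10 = 1·9 + 1, 9 = 9·1).
Back-substituting, 223·(-10) + 97·(23) = 1.
Scale by 519459: one solution is (-5194590, 11947557). Reduce a mod 97: (51, 5238).
General: a = 51 + 97t, b = 5238 - 223t.
a ≥ 0 ⇒ t ≥ 0; b ≥ 0 ⇒ t ≤ 23. So t ∈ [0, 23]: 24 solutions.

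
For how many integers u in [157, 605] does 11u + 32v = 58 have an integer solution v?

gcd(32, 11) = 1.
By Bézout, 11·(3) + 32·(-1) = 1.
Particular solution: (14, -3).
General solution: u = 14 + 32t, v = -3 - 11t for integer t.
157 ≤ 14 + 32t ≤ 605 gives t ∈ [5, 18], which is 14 values.

14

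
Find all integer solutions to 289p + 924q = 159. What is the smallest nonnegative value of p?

gcd(924, 289):
  924 = 3×289 + 57
  289 = 5×57 + 4
  57 = 14×4 + 1
  4 = 4×1
so gcd(924, 289) = 1.
1 divides 159, so solutions exist.
Back-substitute for Bézout coefficients:
  1 = 57 - 14×4
  ... = 289×(-227) + 924×(71)
Scale by 159/1 = 159: (p₀, q₀) = (-36093, 11289).
General solution: p = -36093 + 924t, q = 11289 - 289t for integer t.
p ≥ 0: smallest is -36093 mod 924 = 867 (at t = 40), with q = -271.

867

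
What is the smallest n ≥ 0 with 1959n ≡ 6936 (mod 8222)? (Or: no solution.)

3038

gcd(8222, 1959) = 1  (8222 = 4·1959 + 386, 1959 = 5·386 + 29, 386 = 13·29 + 9, 29 = 3·9 + 2, 9 = 4·2 + 1, 2 = 2·1).
1 divides 6936, so solutions exist.
Back-substituting, 1959·(-3685) + 8222·(878) = 1.
So 1959·(-3685) ≡ 1 (mod 8222); multiply by 6936: n ≡ -25559160 (mod 8222).
Smallest nonnegative: n = -25559160 mod 8222 = 3038.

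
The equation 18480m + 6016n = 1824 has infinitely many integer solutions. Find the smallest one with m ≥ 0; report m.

gcd(18480, 6016):
  18480 = 3·6016 + 432
  6016 = 13·432 + 400
  432 = 1·400 + 32
  400 = 12·32 + 16
  32 = 2·16
so gcd(18480, 6016) = 16.
16 divides 1824, so solutions exist.
Back-substitute for Bézout coefficients:
  16 = 400 - 12·32
  ... = 18480·(-181) + 6016·(556)
Scale by 1824/16 = 114: (m₀, n₀) = (-20634, 63384).
General solution: m = -20634 + 376t, n = 63384 - 1155t for integer t.
m ≥ 0: smallest is -20634 mod 376 = 46 (at t = 55), with n = -141.

46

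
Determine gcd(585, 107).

1

gcd(585, 107) = 1  (585 = 5·107 + 50, 107 = 2·50 + 7, 50 = 7·7 + 1, 7 = 7·1).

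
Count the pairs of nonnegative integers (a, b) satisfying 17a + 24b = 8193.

20

gcd(24, 17):
  24 = 1×17 + 7
  17 = 2×7 + 3
  7 = 2×3 + 1
  3 = 3×1
so gcd(24, 17) = 1.
Back-substitute for Bézout coefficients:
  1 = 7 - 2×3
  ... = 17×(-7) + 24×(5)
Scale by 8193: one solution is (-57351, 40965). Reduce a mod 24: (9, 335).
General: a = 9 + 24t, b = 335 - 17t.
a ≥ 0 ⇒ t ≥ 0; b ≥ 0 ⇒ t ≤ 19. So t ∈ [0, 19]: 20 solutions.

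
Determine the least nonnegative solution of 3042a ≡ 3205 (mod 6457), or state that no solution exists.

gcd(6457, 3042) = 1.
1 divides 3205, so solutions exist.
By Bézout, 3042·(-779) + 6457·(367) = 1.
So 3042·(-779) ≡ 1 (mod 6457); multiply by 3205: a ≡ -2496695 (mod 6457).
Smallest nonnegative: a = -2496695 mod 6457 = 2164.

2164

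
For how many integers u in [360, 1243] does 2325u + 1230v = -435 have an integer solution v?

gcd(2325, 1230) = 15.
By Bézout, 2325×(9) + 1230×(-17) = 15.
Particular solution: (67, -127).
General solution: u = 67 + 82t, v = -127 - 155t for integer t.
360 ≤ 67 + 82t ≤ 1243 gives t ∈ [4, 14], which is 11 values.

11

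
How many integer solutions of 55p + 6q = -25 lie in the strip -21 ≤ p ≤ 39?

gcd(55, 6) = 1.
By Bézout, 55×(1) + 6×(-9) = 1.
Particular solution: (5, -50).
General solution: p = 5 + 6t, q = -50 - 55t for integer t.
-21 ≤ 5 + 6t ≤ 39 gives t ∈ [-4, 5], which is 10 values.

10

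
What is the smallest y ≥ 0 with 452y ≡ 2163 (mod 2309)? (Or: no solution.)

gcd(2309, 452) = 1.
1 divides 2163, so solutions exist.
By Bézout, 452×(424) + 2309×(-83) = 1.
So 452×(424) ≡ 1 (mod 2309); multiply by 2163: y ≡ 917112 (mod 2309).
Smallest nonnegative: y = 917112 mod 2309 = 439.

439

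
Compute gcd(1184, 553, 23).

gcd(1184, 553):
  1184 = 2*553 + 78
  553 = 7*78 + 7
  78 = 11*7 + 1
  7 = 7*1
so gcd(1184, 553) = 1.
gcd(1, 23) = 1.

1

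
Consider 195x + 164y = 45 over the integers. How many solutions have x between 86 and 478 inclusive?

gcd(195, 164):
  195 = 1*164 + 31
  164 = 5*31 + 9
  31 = 3*9 + 4
  9 = 2*4 + 1
  4 = 4*1
so gcd(195, 164) = 1.
Back-substitute for Bézout coefficients:
  1 = 9 - 2*4
  ... = 195*(-37) + 164*(44)
Scale by 45: particular solution (-1665, 1980); reduce x mod 164: (139, -165).
General solution: x = 139 + 164t, y = -165 - 195t for integer t.
86 ≤ 139 + 164t ≤ 478 gives t ∈ [0, 2], which is 3 values.

3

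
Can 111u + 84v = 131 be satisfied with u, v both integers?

gcd(111, 84) = 3  (111 = 1×84 + 27, 84 = 3×27 + 3, 27 = 9×3).
3 does not divide 131 (remainder 2), so no integer solutions.

no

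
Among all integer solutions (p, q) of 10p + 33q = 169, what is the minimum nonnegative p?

7

gcd(33, 10):
  33 = 3×10 + 3
  10 = 3×3 + 1
  3 = 3×1
so gcd(33, 10) = 1.
1 divides 169, so solutions exist.
Back-substitute for Bézout coefficients:
  1 = 10 - 3×3
  ... = 10×(10) + 33×(-3)
Scale by 169/1 = 169: (p₀, q₀) = (1690, -507).
General solution: p = 1690 + 33t, q = -507 - 10t for integer t.
p ≥ 0: smallest is 1690 mod 33 = 7 (at t = -51), with q = 3.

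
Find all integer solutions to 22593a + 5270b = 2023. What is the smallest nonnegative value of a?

gcd(22593, 5270) = 17.
17 divides 2023, so solutions exist.
By Bézout, 22593×(-101) + 5270×(433) = 17.
Scale by 2023/17 = 119: (a₀, b₀) = (-12019, 51527).
General solution: a = -12019 + 310t, b = 51527 - 1329t for integer t.
a ≥ 0: smallest is -12019 mod 310 = 71 (at t = 39), with b = -304.

71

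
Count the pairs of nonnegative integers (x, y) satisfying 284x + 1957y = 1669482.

3

gcd(1957, 284):
  1957 = 6×284 + 253
  284 = 1×253 + 31
  253 = 8×31 + 5
  31 = 6×5 + 1
  5 = 5×1
so gcd(1957, 284) = 1.
Back-substitute for Bézout coefficients:
  1 = 31 - 6×5
  ... = 284×(379) + 1957×(-55)
Scale by 1669482: one solution is (632733678, -91821510). Reduce x mod 1957: (352, 802).
General: x = 352 + 1957t, y = 802 - 284t.
x ≥ 0 ⇒ t ≥ 0; y ≥ 0 ⇒ t ≤ 2. So t ∈ [0, 2]: 3 solutions.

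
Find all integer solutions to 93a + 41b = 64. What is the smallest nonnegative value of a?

gcd(93, 41):
  93 = 2·41 + 11
  41 = 3·11 + 8
  11 = 1·8 + 3
  8 = 2·3 + 2
  3 = 1·2 + 1
  2 = 2·1
so gcd(93, 41) = 1.
1 divides 64, so solutions exist.
Back-substitute for Bézout coefficients:
  1 = 3 - 1·2
  ... = 93·(15) + 41·(-34)
Scale by 64/1 = 64: (a₀, b₀) = (960, -2176).
General solution: a = 960 + 41t, b = -2176 - 93t for integer t.
a ≥ 0: smallest is 960 mod 41 = 17 (at t = -23), with b = -37.

17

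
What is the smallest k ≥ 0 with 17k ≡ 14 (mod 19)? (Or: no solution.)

12

gcd(19, 17) = 1.
1 divides 14, so solutions exist.
By Bézout, 17*(9) + 19*(-8) = 1.
So 17*(9) ≡ 1 (mod 19); multiply by 14: k ≡ 126 (mod 19).
Smallest nonnegative: k = 126 mod 19 = 12.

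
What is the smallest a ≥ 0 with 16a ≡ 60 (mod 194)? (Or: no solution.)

28

gcd(194, 16) = 2.
2 divides 60, so solutions exist.
By Bézout, 16*(-12) + 194*(1) = 2.
So 16*(-12) ≡ 2 (mod 194); multiply by 30: a ≡ -360 (mod 97).
Smallest nonnegative: a = -360 mod 97 = 28.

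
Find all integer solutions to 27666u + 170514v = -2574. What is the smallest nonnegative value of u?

8080

gcd(170514, 27666) = 18  (170514 = 6*27666 + 4518, 27666 = 6*4518 + 558, 4518 = 8*558 + 54, 558 = 10*54 + 18, 54 = 3*18).
18 divides -2574, so solutions exist.
Back-substituting, 27666*(3057) + 170514*(-496) = 18.
Scale by -2574/18 = -143: (u₀, v₀) = (-437151, 70928).
General solution: u = -437151 + 9473t, v = 70928 - 1537t for integer t.
u ≥ 0: smallest is -437151 mod 9473 = 8080 (at t = 47), with v = -1311.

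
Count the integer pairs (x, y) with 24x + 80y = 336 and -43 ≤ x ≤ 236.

gcd(80, 24) = 8  (80 = 3*24 + 8, 24 = 3*8).
Back-substituting, 24*(-3) + 80*(1) = 8.
Scale by 42: particular solution (-126, 42); reduce x mod 10: (4, 3).
General solution: x = 4 + 10t, y = 3 - 3t for integer t.
-43 ≤ 4 + 10t ≤ 236 gives t ∈ [-4, 23], which is 28 values.

28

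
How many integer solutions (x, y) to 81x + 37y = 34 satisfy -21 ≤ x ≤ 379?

gcd(81, 37) = 1.
By Bézout, 81·(16) + 37·(-35) = 1.
Particular solution: (26, -56).
General solution: x = 26 + 37t, y = -56 - 81t for integer t.
-21 ≤ 26 + 37t ≤ 379 gives t ∈ [-1, 9], which is 11 values.

11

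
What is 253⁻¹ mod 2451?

2296

gcd(2451, 253) = 1.
By Bézout, 253×(-155) + 2451×(16) = 1.
So 253×-155 ≡ 1 (mod 2451), and -155 mod 2451 = 2296.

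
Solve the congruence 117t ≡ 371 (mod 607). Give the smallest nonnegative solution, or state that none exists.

gcd(607, 117):
  607 = 5*117 + 22
  117 = 5*22 + 7
  22 = 3*7 + 1
  7 = 7*1
so gcd(607, 117) = 1.
1 divides 371, so solutions exist.
Back-substitute for Bézout coefficients:
  1 = 22 - 3*7
  ... = 117*(-83) + 607*(16)
So 117*(-83) ≡ 1 (mod 607); multiply by 371: t ≡ -30793 (mod 607).
Smallest nonnegative: t = -30793 mod 607 = 164.

164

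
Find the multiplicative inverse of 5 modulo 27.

gcd(27, 5) = 1.
By Bézout, 5×(11) + 27×(-2) = 1.
So 5×11 ≡ 1 (mod 27), and 11 mod 27 = 11.

11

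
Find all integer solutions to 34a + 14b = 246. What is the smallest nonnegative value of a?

6

gcd(34, 14):
  34 = 2·14 + 6
  14 = 2·6 + 2
  6 = 3·2
so gcd(34, 14) = 2.
2 divides 246, so solutions exist.
Back-substitute for Bézout coefficients:
  2 = 14 - 2·6
  ... = 34·(-2) + 14·(5)
Scale by 246/2 = 123: (a₀, b₀) = (-246, 615).
General solution: a = -246 + 7t, b = 615 - 17t for integer t.
a ≥ 0: smallest is -246 mod 7 = 6 (at t = 36), with b = 3.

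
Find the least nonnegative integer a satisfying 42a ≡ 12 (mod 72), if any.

gcd(72, 42) = 6.
6 divides 12, so solutions exist.
By Bézout, 42·(-5) + 72·(3) = 6.
So 42·(-5) ≡ 6 (mod 72); multiply by 2: a ≡ -10 (mod 12).
Smallest nonnegative: a = -10 mod 12 = 2.

2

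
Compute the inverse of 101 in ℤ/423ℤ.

356

gcd(423, 101) = 1.
By Bézout, 101·(-67) + 423·(16) = 1.
So 101·-67 ≡ 1 (mod 423), and -67 mod 423 = 356.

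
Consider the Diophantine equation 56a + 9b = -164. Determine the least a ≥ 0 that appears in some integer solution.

8

gcd(56, 9):
  56 = 6×9 + 2
  9 = 4×2 + 1
  2 = 2×1
so gcd(56, 9) = 1.
1 divides -164, so solutions exist.
Back-substitute for Bézout coefficients:
  1 = 9 - 4×2
  ... = 56×(-4) + 9×(25)
Scale by -164/1 = -164: (a₀, b₀) = (656, -4100).
General solution: a = 656 + 9t, b = -4100 - 56t for integer t.
a ≥ 0: smallest is 656 mod 9 = 8 (at t = -72), with b = -68.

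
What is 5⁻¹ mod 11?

9

gcd(11, 5) = 1.
By Bézout, 5*(-2) + 11*(1) = 1.
So 5*-2 ≡ 1 (mod 11), and -2 mod 11 = 9.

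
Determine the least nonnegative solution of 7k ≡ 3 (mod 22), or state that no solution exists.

gcd(22, 7) = 1.
1 divides 3, so solutions exist.
By Bézout, 7×(-3) + 22×(1) = 1.
So 7×(-3) ≡ 1 (mod 22); multiply by 3: k ≡ -9 (mod 22).
Smallest nonnegative: k = -9 mod 22 = 13.

13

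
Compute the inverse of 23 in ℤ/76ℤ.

43

gcd(76, 23):
  76 = 3×23 + 7
  23 = 3×7 + 2
  7 = 3×2 + 1
  2 = 2×1
so gcd(76, 23) = 1.
Back-substitute for Bézout coefficients:
  1 = 7 - 3×2
  ... = 23×(-33) + 76×(10)
So 23×-33 ≡ 1 (mod 76), and -33 mod 76 = 43.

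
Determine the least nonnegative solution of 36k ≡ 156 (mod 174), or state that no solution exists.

gcd(174, 36):
  174 = 4×36 + 30
  36 = 1×30 + 6
  30 = 5×6
so gcd(174, 36) = 6.
6 divides 156, so solutions exist.
Back-substitute for Bézout coefficients:
  6 = 36 - 1×30
  ... = 36×(5) + 174×(-1)
So 36×(5) ≡ 6 (mod 174); multiply by 26: k ≡ 130 (mod 29).
Smallest nonnegative: k = 130 mod 29 = 14.

14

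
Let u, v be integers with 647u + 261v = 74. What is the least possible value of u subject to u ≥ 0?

gcd(647, 261):
  647 = 2*261 + 125
  261 = 2*125 + 11
  125 = 11*11 + 4
  11 = 2*4 + 3
  4 = 1*3 + 1
  3 = 3*1
so gcd(647, 261) = 1.
1 divides 74, so solutions exist.
Back-substitute for Bézout coefficients:
  1 = 4 - 1*3
  ... = 647*(71) + 261*(-176)
Scale by 74/1 = 74: (u₀, v₀) = (5254, -13024).
General solution: u = 5254 + 261t, v = -13024 - 647t for integer t.
u ≥ 0: smallest is 5254 mod 261 = 34 (at t = -20), with v = -84.

34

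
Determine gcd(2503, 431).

1

gcd(2503, 431):
  2503 = 5×431 + 348
  431 = 1×348 + 83
  348 = 4×83 + 16
  83 = 5×16 + 3
  16 = 5×3 + 1
  3 = 3×1
so gcd(2503, 431) = 1.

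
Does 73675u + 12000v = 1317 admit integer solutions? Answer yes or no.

no

gcd(73675, 12000) = 25  (73675 = 6×12000 + 1675, 12000 = 7×1675 + 275, 1675 = 6×275 + 25, 275 = 11×25).
25 does not divide 1317 (remainder 17), so no integer solutions.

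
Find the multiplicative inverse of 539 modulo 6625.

gcd(6625, 539):
  6625 = 12*539 + 157
  539 = 3*157 + 68
  157 = 2*68 + 21
  68 = 3*21 + 5
  21 = 4*5 + 1
  5 = 5*1
so gcd(6625, 539) = 1.
Back-substitute for Bézout coefficients:
  1 = 21 - 4*5
  ... = 539*(-1266) + 6625*(103)
So 539*-1266 ≡ 1 (mod 6625), and -1266 mod 6625 = 5359.

5359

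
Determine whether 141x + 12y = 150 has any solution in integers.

gcd(141, 12):
  141 = 11*12 + 9
  12 = 1*9 + 3
  9 = 3*3
so gcd(141, 12) = 3.
3 divides 150, so integer solutions exist.

yes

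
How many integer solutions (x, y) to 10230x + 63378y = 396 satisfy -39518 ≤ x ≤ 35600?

gcd(63378, 10230) = 6  (63378 = 6·10230 + 1998, 10230 = 5·1998 + 240, 1998 = 8·240 + 78, 240 = 3·78 + 6, 78 = 13·6).
Back-substituting, 10230·(793) + 63378·(-128) = 6.
Scale by 66: particular solution (52338, -8448); reduce x mod 10563: (10086, -1628).
General solution: x = 10086 + 10563t, y = -1628 - 1705t for integer t.
-39518 ≤ 10086 + 10563t ≤ 35600 gives t ∈ [-4, 2], which is 7 values.

7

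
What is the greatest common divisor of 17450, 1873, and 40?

1

gcd(17450, 1873):
  17450 = 9×1873 + 593
  1873 = 3×593 + 94
  593 = 6×94 + 29
  94 = 3×29 + 7
  29 = 4×7 + 1
  7 = 7×1
so gcd(17450, 1873) = 1.
gcd(1, 40) = 1.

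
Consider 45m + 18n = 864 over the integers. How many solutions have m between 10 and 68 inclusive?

30

gcd(45, 18) = 9  (45 = 2·18 + 9, 18 = 2·9).
Back-substituting, 45·(1) + 18·(-2) = 9.
Scale by 96: particular solution (96, -192); reduce m mod 2: (0, 48).
General solution: m = 0 + 2t, n = 48 - 5t for integer t.
10 ≤ 0 + 2t ≤ 68 gives t ∈ [5, 34], which is 30 values.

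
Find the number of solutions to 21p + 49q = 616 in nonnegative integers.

4

gcd(49, 21):
  49 = 2×21 + 7
  21 = 3×7
so gcd(49, 21) = 7.
Back-substitute for Bézout coefficients:
  7 = 49 - 2×21
  ... = 21×(-2) + 49×(1)
Scale by 88: one solution is (-176, 88). Reduce p mod 7: (6, 10).
General: p = 6 + 7t, q = 10 - 3t.
p ≥ 0 ⇒ t ≥ 0; q ≥ 0 ⇒ t ≤ 3. So t ∈ [0, 3]: 4 solutions.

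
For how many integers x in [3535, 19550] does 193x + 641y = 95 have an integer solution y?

25

gcd(641, 193):
  641 = 3·193 + 62
  193 = 3·62 + 7
  62 = 8·7 + 6
  7 = 1·6 + 1
  6 = 6·1
so gcd(641, 193) = 1.
Back-substitute for Bézout coefficients:
  1 = 7 - 1·6
  ... = 193·(93) + 641·(-28)
Scale by 95: particular solution (8835, -2660); reduce x mod 641: (502, -151).
General solution: x = 502 + 641t, y = -151 - 193t for integer t.
3535 ≤ 502 + 641t ≤ 19550 gives t ∈ [5, 29], which is 25 values.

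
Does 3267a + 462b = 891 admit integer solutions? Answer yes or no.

yes

gcd(3267, 462) = 33  (3267 = 7×462 + 33, 462 = 14×33).
33 divides 891, so integer solutions exist.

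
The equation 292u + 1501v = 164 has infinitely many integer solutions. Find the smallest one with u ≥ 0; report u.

1481

gcd(1501, 292) = 1.
1 divides 164, so solutions exist.
By Bézout, 292·(-293) + 1501·(57) = 1.
Scale by 164/1 = 164: (u₀, v₀) = (-48052, 9348).
General solution: u = -48052 + 1501t, v = 9348 - 292t for integer t.
u ≥ 0: smallest is -48052 mod 1501 = 1481 (at t = 33), with v = -288.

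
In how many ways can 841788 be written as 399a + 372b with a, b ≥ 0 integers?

gcd(399, 372) = 3.
By Bézout, 399*(-55) + 372*(59) = 3.
One solution: (12, 2250).
General: a = 12 + 124t, b = 2250 - 133t.
a ≥ 0 ⇒ t ≥ 0; b ≥ 0 ⇒ t ≤ 16. So t ∈ [0, 16]: 17 solutions.

17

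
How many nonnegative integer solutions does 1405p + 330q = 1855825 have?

20

gcd(1405, 330) = 5.
By Bézout, 1405*(-31) + 330*(132) = 5.
One solution: (61, 5364).
General: p = 61 + 66t, q = 5364 - 281t.
p ≥ 0 ⇒ t ≥ 0; q ≥ 0 ⇒ t ≤ 19. So t ∈ [0, 19]: 20 solutions.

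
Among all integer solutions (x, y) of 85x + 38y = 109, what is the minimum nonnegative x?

29

gcd(85, 38) = 1.
1 divides 109, so solutions exist.
By Bézout, 85×(17) + 38×(-38) = 1.
Scale by 109/1 = 109: (x₀, y₀) = (1853, -4142).
General solution: x = 1853 + 38t, y = -4142 - 85t for integer t.
x ≥ 0: smallest is 1853 mod 38 = 29 (at t = -48), with y = -62.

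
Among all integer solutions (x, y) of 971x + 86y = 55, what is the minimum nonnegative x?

gcd(971, 86) = 1.
1 divides 55, so solutions exist.
By Bézout, 971*(31) + 86*(-350) = 1.
Scale by 55/1 = 55: (x₀, y₀) = (1705, -19250).
General solution: x = 1705 + 86t, y = -19250 - 971t for integer t.
x ≥ 0: smallest is 1705 mod 86 = 71 (at t = -19), with y = -801.

71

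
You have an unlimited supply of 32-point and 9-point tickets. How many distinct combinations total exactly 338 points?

Need nonnegative integers with 32j + 9k = 338.
gcd(32, 9) = 1, and 32·(2) + 9·(-7) = 1.
So (j₀, k₀) = (676, -2366); general j = 676 + 9t, k = -2366 - 32t.
j ≥ 0 ⇒ t ≥ -75; k ≥ 0 ⇒ t ≤ -74. That's 2 values of t.

2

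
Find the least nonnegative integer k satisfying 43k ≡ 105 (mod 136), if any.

91

gcd(136, 43) = 1.
1 divides 105, so solutions exist.
By Bézout, 43·(19) + 136·(-6) = 1.
So 43·(19) ≡ 1 (mod 136); multiply by 105: k ≡ 1995 (mod 136).
Smallest nonnegative: k = 1995 mod 136 = 91.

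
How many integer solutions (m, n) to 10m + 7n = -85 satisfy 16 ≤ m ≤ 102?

13

gcd(10, 7):
  10 = 1×7 + 3
  7 = 2×3 + 1
  3 = 3×1
so gcd(10, 7) = 1.
Back-substitute for Bézout coefficients:
  1 = 7 - 2×3
  ... = 10×(-2) + 7×(3)
Scale by -85: particular solution (170, -255); reduce m mod 7: (2, -15).
General solution: m = 2 + 7t, n = -15 - 10t for integer t.
16 ≤ 2 + 7t ≤ 102 gives t ∈ [2, 14], which is 13 values.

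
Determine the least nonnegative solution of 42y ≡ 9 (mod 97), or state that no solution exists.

gcd(97, 42) = 1.
1 divides 9, so solutions exist.
By Bézout, 42·(-30) + 97·(13) = 1.
So 42·(-30) ≡ 1 (mod 97); multiply by 9: y ≡ -270 (mod 97).
Smallest nonnegative: y = -270 mod 97 = 21.

21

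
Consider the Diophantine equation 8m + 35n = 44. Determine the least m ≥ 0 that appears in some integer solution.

gcd(35, 8) = 1  (35 = 4·8 + 3, 8 = 2·3 + 2, 3 = 1·2 + 1, 2 = 2·1).
1 divides 44, so solutions exist.
Back-substituting, 8·(-13) + 35·(3) = 1.
Scale by 44/1 = 44: (m₀, n₀) = (-572, 132).
General solution: m = -572 + 35t, n = 132 - 8t for integer t.
m ≥ 0: smallest is -572 mod 35 = 23 (at t = 17), with n = -4.

23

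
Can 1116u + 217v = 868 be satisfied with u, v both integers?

gcd(1116, 217) = 31  (1116 = 5·217 + 31, 217 = 7·31).
31 divides 868, so integer solutions exist.

yes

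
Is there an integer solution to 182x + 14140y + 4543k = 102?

no

gcd(14140, 182) = 14.
gcd(14, 4543) = 7.
7 does not divide 102 (remainder 4), so no integer solutions.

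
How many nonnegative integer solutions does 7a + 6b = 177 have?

4

gcd(7, 6) = 1  (7 = 1·6 + 1, 6 = 6·1).
Back-substituting, 7·(1) + 6·(-1) = 1.
Scale by 177: one solution is (177, -177). Reduce a mod 6: (3, 26).
General: a = 3 + 6t, b = 26 - 7t.
a ≥ 0 ⇒ t ≥ 0; b ≥ 0 ⇒ t ≤ 3. So t ∈ [0, 3]: 4 solutions.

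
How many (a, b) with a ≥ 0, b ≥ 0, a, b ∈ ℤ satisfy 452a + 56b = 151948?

24

gcd(452, 56) = 4  (452 = 8·56 + 4, 56 = 14·4).
Back-substituting, 452·(1) + 56·(-8) = 4.
Scale by 37987: one solution is (37987, -303896). Reduce a mod 14: (5, 2673).
General: a = 5 + 14t, b = 2673 - 113t.
a ≥ 0 ⇒ t ≥ 0; b ≥ 0 ⇒ t ≤ 23. So t ∈ [0, 23]: 24 solutions.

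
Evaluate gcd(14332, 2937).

1

gcd(14332, 2937):
  14332 = 4·2937 + 2584
  2937 = 1·2584 + 353
  2584 = 7·353 + 113
  353 = 3·113 + 14
  113 = 8·14 + 1
  14 = 14·1
so gcd(14332, 2937) = 1.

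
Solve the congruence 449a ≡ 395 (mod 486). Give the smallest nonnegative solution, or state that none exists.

gcd(486, 449):
  486 = 1·449 + 37
  449 = 12·37 + 5
  37 = 7·5 + 2
  5 = 2·2 + 1
  2 = 2·1
so gcd(486, 449) = 1.
1 divides 395, so solutions exist.
Back-substitute for Bézout coefficients:
  1 = 5 - 2·2
  ... = 449·(197) + 486·(-182)
So 449·(197) ≡ 1 (mod 486); multiply by 395: a ≡ 77815 (mod 486).
Smallest nonnegative: a = 77815 mod 486 = 55.

55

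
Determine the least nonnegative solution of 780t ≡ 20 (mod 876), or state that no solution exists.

no solution

gcd(876, 780) = 12.
12 does not divide 20, so the congruence has no solution.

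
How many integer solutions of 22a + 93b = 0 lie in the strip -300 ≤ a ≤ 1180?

16

gcd(93, 22) = 1  (93 = 4*22 + 5, 22 = 4*5 + 2, 5 = 2*2 + 1, 2 = 2*1).
Back-substituting, 22*(-38) + 93*(9) = 1.
Scale by 0: particular solution (0, 0); reduce a mod 93: (0, 0).
General solution: a = 0 + 93t, b = 0 - 22t for integer t.
-300 ≤ 0 + 93t ≤ 1180 gives t ∈ [-3, 12], which is 16 values.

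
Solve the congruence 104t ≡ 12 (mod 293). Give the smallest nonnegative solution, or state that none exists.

79

gcd(293, 104) = 1  (293 = 2×104 + 85, 104 = 1×85 + 19, 85 = 4×19 + 9, 19 = 2×9 + 1, 9 = 9×1).
1 divides 12, so solutions exist.
Back-substituting, 104×(31) + 293×(-11) = 1.
So 104×(31) ≡ 1 (mod 293); multiply by 12: t ≡ 372 (mod 293).
Smallest nonnegative: t = 372 mod 293 = 79.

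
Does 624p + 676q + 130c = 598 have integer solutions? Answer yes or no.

gcd(676, 624) = 52  (676 = 1·624 + 52, 624 = 12·52).
gcd(52, 130) = 26.
26 divides 598, so integer solutions exist.

yes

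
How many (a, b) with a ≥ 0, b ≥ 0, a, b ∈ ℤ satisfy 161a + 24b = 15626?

gcd(161, 24) = 1.
By Bézout, 161×(-7) + 24×(47) = 1.
One solution: (10, 584).
General: a = 10 + 24t, b = 584 - 161t.
a ≥ 0 ⇒ t ≥ 0; b ≥ 0 ⇒ t ≤ 3. So t ∈ [0, 3]: 4 solutions.

4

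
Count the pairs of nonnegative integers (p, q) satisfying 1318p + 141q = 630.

gcd(1318, 141):
  1318 = 9*141 + 49
  141 = 2*49 + 43
  49 = 1*43 + 6
  43 = 7*6 + 1
  6 = 6*1
so gcd(1318, 141) = 1.
Back-substitute for Bézout coefficients:
  1 = 43 - 7*6
  ... = 1318*(-23) + 141*(215)
Scale by 630: one solution is (-14490, 135450). Reduce p mod 141: (33, -304).
General: p = 33 + 141t, q = -304 - 1318t.
p ≥ 0 ⇒ t ≥ 0; q ≥ 0 ⇒ t ≤ -1. So t ∈ [0, -1]: 0 solutions.

0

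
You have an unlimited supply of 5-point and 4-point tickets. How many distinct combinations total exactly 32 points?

2

Need nonnegative integers with 5j + 4k = 32.
gcd(5, 4) = 1, and 5·(1) + 4·(-1) = 1.
So (j₀, k₀) = (32, -32); general j = 32 + 4t, k = -32 - 5t.
j ≥ 0 ⇒ t ≥ -8; k ≥ 0 ⇒ t ≤ -7. That's 2 values of t.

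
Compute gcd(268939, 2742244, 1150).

gcd(2742244, 268939) = 23.
gcd(23, 1150) = 23.

23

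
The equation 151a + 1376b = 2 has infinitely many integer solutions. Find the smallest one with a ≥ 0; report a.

1294

gcd(1376, 151):
  1376 = 9×151 + 17
  151 = 8×17 + 15
  17 = 1×15 + 2
  15 = 7×2 + 1
  2 = 2×1
so gcd(1376, 151) = 1.
1 divides 2, so solutions exist.
Back-substitute for Bézout coefficients:
  1 = 15 - 7×2
  ... = 151×(647) + 1376×(-71)
Scale by 2/1 = 2: (a₀, b₀) = (1294, -142).
General solution: a = 1294 + 1376t, b = -142 - 151t for integer t.
a ≥ 0: smallest is 1294 mod 1376 = 1294 (at t = 0), with b = -142.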